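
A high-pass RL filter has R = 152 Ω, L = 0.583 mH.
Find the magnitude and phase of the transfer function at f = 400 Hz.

Step 1 — Angular frequency: ω = 2π·400 = 2513 rad/s.
Step 2 — Transfer function: H(jω) = jωL/(R + jωL).
Step 3 — Numerator jωL = j·1.465; denominator R + jωL = 152 + j1.465.
Step 4 — H = 9.292e-05 + j0.009639.
Step 5 — Magnitude: |H| = 0.009639 (-40.3 dB); phase: φ = 89.4°.

|H| = 0.009639 (-40.3 dB), φ = 89.4°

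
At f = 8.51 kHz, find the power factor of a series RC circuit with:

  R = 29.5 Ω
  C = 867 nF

Step 1 — Angular frequency: ω = 2π·f = 2π·8510 = 5.347e+04 rad/s.
Step 2 — Component impedances:
  R: Z = R = 29.5 Ω
  C: Z = 1/(jωC) = -j/(ω·C) = 0 - j21.57 Ω
Step 3 — Series combination: Z_total = R + C = 29.5 - j21.57 Ω = 36.55∠-36.2° Ω.
Step 4 — Power factor: PF = cos(φ) = Re(Z)/|Z| = 29.5/36.545 = 0.8072.
Step 5 — Type: Im(Z) = -21.57 ⇒ leading (phase φ = -36.2°).

PF = 0.8072 (leading, φ = -36.2°)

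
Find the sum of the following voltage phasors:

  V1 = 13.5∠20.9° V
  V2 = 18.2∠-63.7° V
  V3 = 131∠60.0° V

Step 1 — Convert each phasor to rectangular form:
  V1 = 13.5·(cos(20.9°) + j·sin(20.9°)) = 12.61 + j4.816 V
  V2 = 18.2·(cos(-63.7°) + j·sin(-63.7°)) = 8.064 - j16.32 V
  V3 = 131·(cos(60.0°) + j·sin(60.0°)) = 65.5 + j113.4 V
Step 2 — Sum components: V_total = 86.18 + j101.9 V.
Step 3 — Convert to polar: |V_total| = 133.5 V, ∠V_total = 49.8°.

V_total = 133.5∠49.8° V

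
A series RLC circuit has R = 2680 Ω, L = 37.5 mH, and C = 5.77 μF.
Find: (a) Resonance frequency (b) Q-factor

Step 1 — Resonance condition Im(Z)=0 gives ω₀ = 1/√(LC).
Step 2 — ω₀ = 1/√(0.0375·5.77e-06) = 2150 rad/s.
Step 3 — f₀ = ω₀/(2π) = 342.2 Hz.
Step 4 — Series Q: Q = ω₀L/R = 2150·0.0375/2680 = 0.03008.

(a) f₀ = 342.2 Hz  (b) Q = 0.03008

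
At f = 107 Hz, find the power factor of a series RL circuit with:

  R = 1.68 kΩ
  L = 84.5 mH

Step 1 — Angular frequency: ω = 2π·f = 2π·107 = 672.3 rad/s.
Step 2 — Component impedances:
  R: Z = R = 1680 Ω
  L: Z = jωL = j·672.3·0.0845 = 0 + j56.81 Ω
Step 3 — Series combination: Z_total = R + L = 1680 + j56.81 Ω = 1681∠1.9° Ω.
Step 4 — Power factor: PF = cos(φ) = Re(Z)/|Z| = 1680/1681 = 0.9994.
Step 5 — Type: Im(Z) = 56.81 ⇒ lagging (phase φ = 1.9°).

PF = 0.9994 (lagging, φ = 1.9°)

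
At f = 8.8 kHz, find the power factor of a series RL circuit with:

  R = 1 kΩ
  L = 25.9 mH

Step 1 — Angular frequency: ω = 2π·f = 2π·8800 = 5.529e+04 rad/s.
Step 2 — Component impedances:
  R: Z = R = 1000 Ω
  L: Z = jωL = j·5.529e+04·0.0259 = 0 + j1432 Ω
Step 3 — Series combination: Z_total = R + L = 1000 + j1432 Ω = 1747∠55.1° Ω.
Step 4 — Power factor: PF = cos(φ) = Re(Z)/|Z| = 1000/1746.7 = 0.5725.
Step 5 — Type: Im(Z) = 1432 ⇒ lagging (phase φ = 55.1°).

PF = 0.5725 (lagging, φ = 55.1°)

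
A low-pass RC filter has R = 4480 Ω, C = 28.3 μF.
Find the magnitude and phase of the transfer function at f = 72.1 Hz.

Step 1 — Angular frequency: ω = 2π·72.1 = 453 rad/s.
Step 2 — Transfer function: H(jω) = 1/(1 + jωRC).
Step 3 — Denominator: 1 + jωRC = 1 + j·453·4480·2.83e-05 = 1 + j57.44.
Step 4 — H = 0.000303 - j0.01741.
Step 5 — Magnitude: |H| = 0.01741 (-35.2 dB); phase: φ = -89.0°.

|H| = 0.01741 (-35.2 dB), φ = -89.0°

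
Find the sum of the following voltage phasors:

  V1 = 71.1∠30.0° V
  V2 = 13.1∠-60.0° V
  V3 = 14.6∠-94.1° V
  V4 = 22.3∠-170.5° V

Step 1 — Convert each phasor to rectangular form:
  V1 = 71.1·(cos(30.0°) + j·sin(30.0°)) = 61.57 + j35.55 V
  V2 = 13.1·(cos(-60.0°) + j·sin(-60.0°)) = 6.55 - j11.34 V
  V3 = 14.6·(cos(-94.1°) + j·sin(-94.1°)) = -1.044 - j14.56 V
  V4 = 22.3·(cos(-170.5°) + j·sin(-170.5°)) = -21.99 - j3.681 V
Step 2 — Sum components: V_total = 45.09 + j5.962 V.
Step 3 — Convert to polar: |V_total| = 45.48 V, ∠V_total = 7.5°.

V_total = 45.48∠7.5° V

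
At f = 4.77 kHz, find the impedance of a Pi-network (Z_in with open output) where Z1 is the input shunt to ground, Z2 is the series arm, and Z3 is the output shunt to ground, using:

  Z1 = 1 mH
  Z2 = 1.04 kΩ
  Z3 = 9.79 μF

Step 1 — Angular frequency: ω = 2π·f = 2π·4770 = 2.997e+04 rad/s.
Step 2 — Component impedances:
  Z1: Z = jωL = j·2.997e+04·0.001 = 0 + j29.97 Ω
  Z2: Z = R = 1040 Ω
  Z3: Z = 1/(jωC) = -j/(ω·C) = 0 - j3.408 Ω
Step 3 — With open output, the series arm Z2 and the output shunt Z3 appear in series to ground: Z2 + Z3 = 1040 - j3.408 Ω.
Step 4 — Parallel with input shunt Z1: Z_in = Z1 || (Z2 + Z3) = 0.8631 + j29.95 Ω = 29.96∠88.3° Ω.

Z = 0.8631 + j29.95 Ω = 29.96∠88.3° Ω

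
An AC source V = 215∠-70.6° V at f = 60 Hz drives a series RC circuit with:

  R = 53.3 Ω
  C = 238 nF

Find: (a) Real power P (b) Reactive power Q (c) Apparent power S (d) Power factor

Step 1 — Angular frequency: ω = 2π·f = 2π·60 = 377 rad/s.
Step 2 — Component impedances:
  R: Z = R = 53.3 Ω
  C: Z = 1/(jωC) = -j/(ω·C) = 0 - j1.115e+04 Ω
Step 3 — Series combination: Z_total = R + C = 53.3 - j1.115e+04 Ω = 1.115e+04∠-89.7° Ω.
Step 4 — Source phasor: V = 215∠-70.6° V = 71.41 - j202.8 V.
Step 5 — Current: I = V / Z = 0.01823 + j0.00632 A = 0.01929∠19.1° A.
Step 6 — Complex power: S = V·I* = 0.01983 - j4.147 VA.
Step 7 — Real power: P = Re(S) = 0.01983 W.
Step 8 — Reactive power: Q = Im(S) = -4.147 VAR.
Step 9 — Apparent power: |S| = 4.147 VA.
Step 10 — Power factor: PF = P/|S| = 0.004782 (leading).

(a) P = 0.01983 W  (b) Q = -4.147 VAR  (c) S = 4.147 VA  (d) PF = 0.004782 (leading)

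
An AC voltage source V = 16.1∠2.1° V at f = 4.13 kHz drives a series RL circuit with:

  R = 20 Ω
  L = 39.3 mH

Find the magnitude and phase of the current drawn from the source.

Step 1 — Angular frequency: ω = 2π·f = 2π·4130 = 2.595e+04 rad/s.
Step 2 — Component impedances:
  R: Z = R = 20 Ω
  L: Z = jωL = j·2.595e+04·0.0393 = 0 + j1020 Ω
Step 3 — Series combination: Z_total = R + L = 20 + j1020 Ω = 1020∠88.9° Ω.
Step 4 — Source phasor: V = 16.1∠2.1° V = 16.09 + j0.59 V.
Step 5 — Ohm's law: I = V / Z_total = (16.09 + j0.59) / (20 + j1020) = 0.0008876 - j0.01576 A.
Step 6 — Convert to polar: |I| = 0.01578 A, ∠I = -86.8°.

I = 0.01578∠-86.8° A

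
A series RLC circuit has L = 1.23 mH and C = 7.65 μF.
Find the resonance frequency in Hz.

Step 1 — Resonance condition Im(Z)=0 gives ω₀ = 1/√(LC).
Step 2 — ω₀ = 1/√(0.00123·7.65e-06) = 1.031e+04 rad/s.
Step 3 — f₀ = ω₀/(2π) = 1641 Hz.

f₀ = 1641 Hz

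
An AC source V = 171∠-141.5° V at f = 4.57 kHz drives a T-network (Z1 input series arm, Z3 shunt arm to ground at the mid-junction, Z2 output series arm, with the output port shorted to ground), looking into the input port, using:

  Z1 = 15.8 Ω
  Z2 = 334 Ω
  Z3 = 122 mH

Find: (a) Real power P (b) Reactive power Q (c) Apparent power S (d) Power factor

Step 1 — Angular frequency: ω = 2π·f = 2π·4570 = 2.871e+04 rad/s.
Step 2 — Component impedances:
  Z1: Z = R = 15.8 Ω
  Z2: Z = R = 334 Ω
  Z3: Z = jωL = j·2.871e+04·0.122 = 0 + j3503 Ω
Step 3 — With the output port shorted to ground, the output series arm Z2 runs from the junction to ground; the shunt arm Z3 also runs from the junction to ground. They appear in parallel: Z3 || Z2 = 331 + j31.56 Ω.
Step 4 — Series with input arm Z1: Z_in = Z1 + (Z3 || Z2) = 346.8 + j31.56 Ω = 348.2∠5.2° Ω.
Step 5 — Source phasor: V = 171∠-141.5° V = -133.8 - j106.5 V.
Step 6 — Current: I = V / Z = -0.4104 - j0.2696 A = 0.4911∠-146.7° A.
Step 7 — Complex power: S = V·I* = 83.63 + j7.61 VA.
Step 8 — Real power: P = Re(S) = 83.63 W.
Step 9 — Reactive power: Q = Im(S) = 7.61 VAR.
Step 10 — Apparent power: |S| = 83.97 VA.
Step 11 — Power factor: PF = P/|S| = 0.9959 (lagging).

(a) P = 83.63 W  (b) Q = 7.61 VAR  (c) S = 83.97 VA  (d) PF = 0.9959 (lagging)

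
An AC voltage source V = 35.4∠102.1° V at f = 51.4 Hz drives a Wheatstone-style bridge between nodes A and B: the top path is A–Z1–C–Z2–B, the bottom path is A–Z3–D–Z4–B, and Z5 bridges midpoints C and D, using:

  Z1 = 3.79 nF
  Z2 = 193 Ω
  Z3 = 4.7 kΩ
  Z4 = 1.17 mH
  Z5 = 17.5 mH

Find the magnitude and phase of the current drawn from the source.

Step 1 — Angular frequency: ω = 2π·f = 2π·51.4 = 323 rad/s.
Step 2 — Component impedances:
  Z1: Z = 1/(jωC) = -j/(ω·C) = 0 - j8.17e+05 Ω
  Z2: Z = R = 193 Ω
  Z3: Z = R = 4700 Ω
  Z4: Z = jωL = j·323·0.00117 = 0 + j0.3779 Ω
  Z5: Z = jωL = j·323·0.0175 = 0 + j5.652 Ω
Step 3 — Bridge requires nodal analysis (the Z5 bridge couples midpoints C and D, so the two paths cannot be reduced to a simple series/parallel combination). Setting node B to ground and injecting 1 A at node A, the 3-node admittance system at A, C, D solves to V_A = Z_AB = 4700 - j26.66 Ω = 4700∠-0.3° Ω.
Step 4 — Source phasor: V = 35.4∠102.1° V = -7.42 + j34.61 V.
Step 5 — Ohm's law: I = V / Z_total = (-7.42 + j34.61) / (4700 - j26.66) = -0.001621 + j0.007356 A.
Step 6 — Convert to polar: |I| = 0.007532 A, ∠I = 102.4°.

I = 0.007532∠102.4° A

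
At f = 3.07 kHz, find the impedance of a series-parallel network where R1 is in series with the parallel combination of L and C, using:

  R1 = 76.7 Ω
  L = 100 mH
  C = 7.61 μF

Step 1 — Angular frequency: ω = 2π·f = 2π·3070 = 1.929e+04 rad/s.
Step 2 — Component impedances:
  R1: Z = R = 76.7 Ω
  L: Z = jωL = j·1.929e+04·0.1 = 0 + j1929 Ω
  C: Z = 1/(jωC) = -j/(ω·C) = 0 - j6.812 Ω
Step 3 — Parallel branch: L || C = 1/(1/L + 1/C) = 0 - j6.836 Ω.
Step 4 — Series with R1: Z_total = R1 + (L || C) = 76.7 - j6.836 Ω = 77∠-5.1° Ω.

Z = 76.7 - j6.836 Ω = 77∠-5.1° Ω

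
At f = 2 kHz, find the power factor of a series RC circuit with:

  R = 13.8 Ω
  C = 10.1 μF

Step 1 — Angular frequency: ω = 2π·f = 2π·2000 = 1.257e+04 rad/s.
Step 2 — Component impedances:
  R: Z = R = 13.8 Ω
  C: Z = 1/(jωC) = -j/(ω·C) = 0 - j7.879 Ω
Step 3 — Series combination: Z_total = R + C = 13.8 - j7.879 Ω = 15.89∠-29.7° Ω.
Step 4 — Power factor: PF = cos(φ) = Re(Z)/|Z| = 13.8/15.891 = 0.8684.
Step 5 — Type: Im(Z) = -7.879 ⇒ leading (phase φ = -29.7°).

PF = 0.8684 (leading, φ = -29.7°)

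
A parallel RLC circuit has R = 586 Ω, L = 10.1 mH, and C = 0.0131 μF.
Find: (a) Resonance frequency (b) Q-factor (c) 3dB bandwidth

Step 1 — Resonance: ω₀ = 1/√(LC) = 1/√(0.0101·1.31e-08) = 8.694e+04 rad/s.
Step 2 — f₀ = ω₀/(2π) = 1.384e+04 Hz.
Step 3 — Parallel Q: Q = R/(ω₀L) = 586/(8.694e+04·0.0101) = 0.6674.
Step 4 — Bandwidth: Δω = ω₀/Q = 1.303e+05 rad/s; BW = Δω/(2π) = 2.073e+04 Hz.

(a) f₀ = 1.384e+04 Hz  (b) Q = 0.6674  (c) BW = 2.073e+04 Hz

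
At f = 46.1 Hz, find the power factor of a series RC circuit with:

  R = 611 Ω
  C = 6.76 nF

Step 1 — Angular frequency: ω = 2π·f = 2π·46.1 = 289.7 rad/s.
Step 2 — Component impedances:
  R: Z = R = 611 Ω
  C: Z = 1/(jωC) = -j/(ω·C) = 0 - j5.107e+05 Ω
Step 3 — Series combination: Z_total = R + C = 611 - j5.107e+05 Ω = 5.107e+05∠-89.9° Ω.
Step 4 — Power factor: PF = cos(φ) = Re(Z)/|Z| = 611/5.107e+05 = 0.001196.
Step 5 — Type: Im(Z) = -5.107e+05 ⇒ leading (phase φ = -89.9°).

PF = 0.001196 (leading, φ = -89.9°)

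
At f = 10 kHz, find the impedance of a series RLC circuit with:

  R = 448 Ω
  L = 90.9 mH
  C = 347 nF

Step 1 — Angular frequency: ω = 2π·f = 2π·1e+04 = 6.283e+04 rad/s.
Step 2 — Component impedances:
  R: Z = R = 448 Ω
  L: Z = jωL = j·6.283e+04·0.0909 = 0 + j5711 Ω
  C: Z = 1/(jωC) = -j/(ω·C) = 0 - j45.87 Ω
Step 3 — Series combination: Z_total = R + L + C = 448 + j5666 Ω = 5683∠85.5° Ω.

Z = 448 + j5666 Ω = 5683∠85.5° Ω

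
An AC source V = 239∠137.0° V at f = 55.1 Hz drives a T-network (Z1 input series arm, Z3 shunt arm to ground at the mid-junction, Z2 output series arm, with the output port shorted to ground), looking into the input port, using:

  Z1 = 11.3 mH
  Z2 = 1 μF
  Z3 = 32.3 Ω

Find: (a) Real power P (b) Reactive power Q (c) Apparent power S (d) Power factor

Step 1 — Angular frequency: ω = 2π·f = 2π·55.1 = 346.2 rad/s.
Step 2 — Component impedances:
  Z1: Z = jωL = j·346.2·0.0113 = 0 + j3.912 Ω
  Z2: Z = 1/(jωC) = -j/(ω·C) = 0 - j2888 Ω
  Z3: Z = R = 32.3 Ω
Step 3 — With the output port shorted to ground, the output series arm Z2 runs from the junction to ground; the shunt arm Z3 also runs from the junction to ground. They appear in parallel: Z3 || Z2 = 32.3 - j0.3611 Ω.
Step 4 — Series with input arm Z1: Z_in = Z1 + (Z3 || Z2) = 32.3 + j3.551 Ω = 32.49∠6.3° Ω.
Step 5 — Source phasor: V = 239∠137.0° V = -174.8 + j163 V.
Step 6 — Current: I = V / Z = -4.799 + j5.575 A = 7.356∠130.7° A.
Step 7 — Complex power: S = V·I* = 1748 + j192.1 VA.
Step 8 — Real power: P = Re(S) = 1748 W.
Step 9 — Reactive power: Q = Im(S) = 192.1 VAR.
Step 10 — Apparent power: |S| = 1758 VA.
Step 11 — Power factor: PF = P/|S| = 0.994 (lagging).

(a) P = 1748 W  (b) Q = 192.1 VAR  (c) S = 1758 VA  (d) PF = 0.994 (lagging)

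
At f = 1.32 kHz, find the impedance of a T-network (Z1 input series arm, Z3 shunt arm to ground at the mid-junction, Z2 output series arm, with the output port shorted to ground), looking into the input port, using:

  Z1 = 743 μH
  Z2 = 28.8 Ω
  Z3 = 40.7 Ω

Step 1 — Angular frequency: ω = 2π·f = 2π·1320 = 8294 rad/s.
Step 2 — Component impedances:
  Z1: Z = jωL = j·8294·0.000743 = 0 + j6.162 Ω
  Z2: Z = R = 28.8 Ω
  Z3: Z = R = 40.7 Ω
Step 3 — With the output port shorted to ground, the output series arm Z2 runs from the junction to ground; the shunt arm Z3 also runs from the junction to ground. They appear in parallel: Z3 || Z2 = 16.87 Ω.
Step 4 — Series with input arm Z1: Z_in = Z1 + (Z3 || Z2) = 16.87 + j6.162 Ω = 17.96∠20.1° Ω.

Z = 16.87 + j6.162 Ω = 17.96∠20.1° Ω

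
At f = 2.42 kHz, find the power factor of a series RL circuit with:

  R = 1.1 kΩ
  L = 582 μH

Step 1 — Angular frequency: ω = 2π·f = 2π·2420 = 1.521e+04 rad/s.
Step 2 — Component impedances:
  R: Z = R = 1100 Ω
  L: Z = jωL = j·1.521e+04·0.000582 = 0 + j8.849 Ω
Step 3 — Series combination: Z_total = R + L = 1100 + j8.849 Ω = 1100∠0.5° Ω.
Step 4 — Power factor: PF = cos(φ) = Re(Z)/|Z| = 1100/1100 = 1.
Step 5 — Type: Im(Z) = 8.849 ⇒ lagging (phase φ = 0.5°).

PF = 1 (lagging, φ = 0.5°)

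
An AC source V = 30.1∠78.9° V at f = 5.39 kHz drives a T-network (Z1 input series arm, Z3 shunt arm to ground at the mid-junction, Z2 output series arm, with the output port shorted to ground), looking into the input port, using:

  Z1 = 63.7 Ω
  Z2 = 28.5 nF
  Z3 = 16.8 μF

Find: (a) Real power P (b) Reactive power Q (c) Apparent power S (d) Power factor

Step 1 — Angular frequency: ω = 2π·f = 2π·5390 = 3.387e+04 rad/s.
Step 2 — Component impedances:
  Z1: Z = R = 63.7 Ω
  Z2: Z = 1/(jωC) = -j/(ω·C) = 0 - j1036 Ω
  Z3: Z = 1/(jωC) = -j/(ω·C) = 0 - j1.758 Ω
Step 3 — With the output port shorted to ground, the output series arm Z2 runs from the junction to ground; the shunt arm Z3 also runs from the junction to ground. They appear in parallel: Z3 || Z2 = 0 - j1.755 Ω.
Step 4 — Series with input arm Z1: Z_in = Z1 + (Z3 || Z2) = 63.7 - j1.755 Ω = 63.72∠-1.6° Ω.
Step 5 — Source phasor: V = 30.1∠78.9° V = 5.795 + j29.54 V.
Step 6 — Current: I = V / Z = 0.07814 + j0.4658 A = 0.4723∠80.5° A.
Step 7 — Complex power: S = V·I* = 14.21 - j0.3915 VA.
Step 8 — Real power: P = Re(S) = 14.21 W.
Step 9 — Reactive power: Q = Im(S) = -0.3915 VAR.
Step 10 — Apparent power: |S| = 14.22 VA.
Step 11 — Power factor: PF = P/|S| = 0.9996 (leading).

(a) P = 14.21 W  (b) Q = -0.3915 VAR  (c) S = 14.22 VA  (d) PF = 0.9996 (leading)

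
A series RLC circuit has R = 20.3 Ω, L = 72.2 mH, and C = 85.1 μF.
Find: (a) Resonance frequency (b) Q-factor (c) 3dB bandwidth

Step 1 — Resonance: ω₀ = 1/√(LC) = 1/√(0.0722·8.51e-05) = 403.4 rad/s.
Step 2 — f₀ = ω₀/(2π) = 64.21 Hz.
Step 3 — Series Q: Q = ω₀L/R = 403.4·0.0722/20.3 = 1.435.
Step 4 — Bandwidth: Δω = ω₀/Q = 281.2 rad/s; BW = Δω/(2π) = 44.75 Hz.

(a) f₀ = 64.21 Hz  (b) Q = 1.435  (c) BW = 44.75 Hz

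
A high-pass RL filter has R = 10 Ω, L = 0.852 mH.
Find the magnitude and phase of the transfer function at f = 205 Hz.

Step 1 — Angular frequency: ω = 2π·205 = 1288 rad/s.
Step 2 — Transfer function: H(jω) = jωL/(R + jωL).
Step 3 — Numerator jωL = j·1.097; denominator R + jωL = 10 + j1.097.
Step 4 — H = 0.0119 + j0.1084.
Step 5 — Magnitude: |H| = 0.1091 (-19.2 dB); phase: φ = 83.7°.

|H| = 0.1091 (-19.2 dB), φ = 83.7°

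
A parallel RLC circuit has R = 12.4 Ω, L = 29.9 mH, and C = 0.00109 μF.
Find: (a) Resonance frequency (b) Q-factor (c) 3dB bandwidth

Step 1 — Resonance: ω₀ = 1/√(LC) = 1/√(0.0299·1.09e-09) = 1.752e+05 rad/s.
Step 2 — f₀ = ω₀/(2π) = 2.788e+04 Hz.
Step 3 — Parallel Q: Q = R/(ω₀L) = 12.4/(1.752e+05·0.0299) = 0.002368.
Step 4 — Bandwidth: Δω = ω₀/Q = 7.399e+07 rad/s; BW = Δω/(2π) = 1.178e+07 Hz.

(a) f₀ = 2.788e+04 Hz  (b) Q = 0.002368  (c) BW = 1.178e+07 Hz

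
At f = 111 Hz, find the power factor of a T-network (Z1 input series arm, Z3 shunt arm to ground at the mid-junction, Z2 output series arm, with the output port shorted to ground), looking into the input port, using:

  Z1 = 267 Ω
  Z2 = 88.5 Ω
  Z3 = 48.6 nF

Step 1 — Angular frequency: ω = 2π·f = 2π·111 = 697.4 rad/s.
Step 2 — Component impedances:
  Z1: Z = R = 267 Ω
  Z2: Z = R = 88.5 Ω
  Z3: Z = 1/(jωC) = -j/(ω·C) = 0 - j2.95e+04 Ω
Step 3 — With the output port shorted to ground, the output series arm Z2 runs from the junction to ground; the shunt arm Z3 also runs from the junction to ground. They appear in parallel: Z3 || Z2 = 88.5 - j0.2655 Ω.
Step 4 — Series with input arm Z1: Z_in = Z1 + (Z3 || Z2) = 355.5 - j0.2655 Ω = 355.5∠-0.0° Ω.
Step 5 — Power factor: PF = cos(φ) = Re(Z)/|Z| = 355.5/355.5 = 1.
Step 6 — Type: Im(Z) = -0.2655 ⇒ leading (phase φ = -0.0°).

PF = 1 (leading, φ = -0.0°)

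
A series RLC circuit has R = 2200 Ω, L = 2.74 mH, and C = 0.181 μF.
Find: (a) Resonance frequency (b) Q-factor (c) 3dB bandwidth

Step 1 — Resonance condition Im(Z)=0 gives ω₀ = 1/√(LC).
Step 2 — ω₀ = 1/√(0.00274·1.81e-07) = 4.49e+04 rad/s.
Step 3 — f₀ = ω₀/(2π) = 7147 Hz.
Step 4 — Series Q: Q = ω₀L/R = 4.49e+04·0.00274/2200 = 0.05593.
Step 5 — 3dB bandwidth: Δω = ω₀/Q = 8.029e+05 rad/s; BW = Δω/(2π) = 1.278e+05 Hz.

(a) f₀ = 7147 Hz  (b) Q = 0.05593  (c) BW = 1.278e+05 Hz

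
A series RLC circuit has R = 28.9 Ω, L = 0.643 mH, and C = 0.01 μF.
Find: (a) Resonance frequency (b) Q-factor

Step 1 — Resonance condition Im(Z)=0 gives ω₀ = 1/√(LC).
Step 2 — ω₀ = 1/√(0.000643·1e-08) = 3.944e+05 rad/s.
Step 3 — f₀ = ω₀/(2π) = 6.276e+04 Hz.
Step 4 — Series Q: Q = ω₀L/R = 3.944e+05·0.000643/28.9 = 8.774.

(a) f₀ = 6.276e+04 Hz  (b) Q = 8.774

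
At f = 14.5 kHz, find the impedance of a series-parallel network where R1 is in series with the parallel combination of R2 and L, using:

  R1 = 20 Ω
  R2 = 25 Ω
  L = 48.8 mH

Step 1 — Angular frequency: ω = 2π·f = 2π·1.45e+04 = 9.111e+04 rad/s.
Step 2 — Component impedances:
  R1: Z = R = 20 Ω
  R2: Z = R = 25 Ω
  L: Z = jωL = j·9.111e+04·0.0488 = 0 + j4446 Ω
Step 3 — Parallel branch: R2 || L = 1/(1/R2 + 1/L) = 25 + j0.1406 Ω.
Step 4 — Series with R1: Z_total = R1 + (R2 || L) = 45 + j0.1406 Ω = 45∠0.2° Ω.

Z = 45 + j0.1406 Ω = 45∠0.2° Ω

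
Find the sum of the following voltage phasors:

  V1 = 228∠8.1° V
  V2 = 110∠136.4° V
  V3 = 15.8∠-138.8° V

Step 1 — Convert each phasor to rectangular form:
  V1 = 228·(cos(8.1°) + j·sin(8.1°)) = 225.7 + j32.13 V
  V2 = 110·(cos(136.4°) + j·sin(136.4°)) = -79.66 + j75.86 V
  V3 = 15.8·(cos(-138.8°) + j·sin(-138.8°)) = -11.89 - j10.41 V
Step 2 — Sum components: V_total = 134.2 + j97.58 V.
Step 3 — Convert to polar: |V_total| = 165.9 V, ∠V_total = 36.0°.

V_total = 165.9∠36.0° V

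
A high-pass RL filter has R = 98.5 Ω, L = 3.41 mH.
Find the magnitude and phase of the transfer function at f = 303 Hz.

Step 1 — Angular frequency: ω = 2π·303 = 1904 rad/s.
Step 2 — Transfer function: H(jω) = jωL/(R + jωL).
Step 3 — Numerator jωL = j·6.492; denominator R + jωL = 98.5 + j6.492.
Step 4 — H = 0.004325 + j0.06562.
Step 5 — Magnitude: |H| = 0.06577 (-23.6 dB); phase: φ = 86.2°.

|H| = 0.06577 (-23.6 dB), φ = 86.2°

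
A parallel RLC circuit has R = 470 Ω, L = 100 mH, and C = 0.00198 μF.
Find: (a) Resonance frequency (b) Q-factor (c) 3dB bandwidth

Step 1 — Resonance: ω₀ = 1/√(LC) = 1/√(0.1·1.98e-09) = 7.107e+04 rad/s.
Step 2 — f₀ = ω₀/(2π) = 1.131e+04 Hz.
Step 3 — Parallel Q: Q = R/(ω₀L) = 470/(7.107e+04·0.1) = 0.06613.
Step 4 — Bandwidth: Δω = ω₀/Q = 1.075e+06 rad/s; BW = Δω/(2π) = 1.71e+05 Hz.

(a) f₀ = 1.131e+04 Hz  (b) Q = 0.06613  (c) BW = 1.71e+05 Hz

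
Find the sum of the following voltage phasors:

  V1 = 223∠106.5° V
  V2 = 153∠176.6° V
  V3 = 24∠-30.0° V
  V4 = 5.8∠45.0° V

Step 1 — Convert each phasor to rectangular form:
  V1 = 223·(cos(106.5°) + j·sin(106.5°)) = -63.34 + j213.8 V
  V2 = 153·(cos(176.6°) + j·sin(176.6°)) = -152.7 + j9.074 V
  V3 = 24·(cos(-30.0°) + j·sin(-30.0°)) = 20.78 - j12 V
  V4 = 5.8·(cos(45.0°) + j·sin(45.0°)) = 4.101 + j4.101 V
Step 2 — Sum components: V_total = -191.2 + j215 V.
Step 3 — Convert to polar: |V_total| = 287.7 V, ∠V_total = 131.6°.

V_total = 287.7∠131.6° V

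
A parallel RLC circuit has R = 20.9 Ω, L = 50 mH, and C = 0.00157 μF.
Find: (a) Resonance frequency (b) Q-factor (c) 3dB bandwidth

Step 1 — Resonance: ω₀ = 1/√(LC) = 1/√(0.05·1.57e-09) = 1.129e+05 rad/s.
Step 2 — f₀ = ω₀/(2π) = 1.796e+04 Hz.
Step 3 — Parallel Q: Q = R/(ω₀L) = 20.9/(1.129e+05·0.05) = 0.003703.
Step 4 — Bandwidth: Δω = ω₀/Q = 3.048e+07 rad/s; BW = Δω/(2π) = 4.85e+06 Hz.

(a) f₀ = 1.796e+04 Hz  (b) Q = 0.003703  (c) BW = 4.85e+06 Hz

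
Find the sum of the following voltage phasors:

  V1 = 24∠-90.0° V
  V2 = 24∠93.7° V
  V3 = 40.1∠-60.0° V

Step 1 — Convert each phasor to rectangular form:
  V1 = 24·(cos(-90.0°) + j·sin(-90.0°)) = 0 - j24 V
  V2 = 24·(cos(93.7°) + j·sin(93.7°)) = -1.549 + j23.95 V
  V3 = 40.1·(cos(-60.0°) + j·sin(-60.0°)) = 20.05 - j34.73 V
Step 2 — Sum components: V_total = 18.5 - j34.78 V.
Step 3 — Convert to polar: |V_total| = 39.39 V, ∠V_total = -62.0°.

V_total = 39.39∠-62.0° V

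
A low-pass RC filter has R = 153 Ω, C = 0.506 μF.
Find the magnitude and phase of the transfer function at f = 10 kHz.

Step 1 — Angular frequency: ω = 2π·1e+04 = 6.283e+04 rad/s.
Step 2 — Transfer function: H(jω) = 1/(1 + jωRC).
Step 3 — Denominator: 1 + jωRC = 1 + j·6.283e+04·153·5.06e-07 = 1 + j4.864.
Step 4 — H = 0.04055 - j0.1972.
Step 5 — Magnitude: |H| = 0.2014 (-13.9 dB); phase: φ = -78.4°.

|H| = 0.2014 (-13.9 dB), φ = -78.4°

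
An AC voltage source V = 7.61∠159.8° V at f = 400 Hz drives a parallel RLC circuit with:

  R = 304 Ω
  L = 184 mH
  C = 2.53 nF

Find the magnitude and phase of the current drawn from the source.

Step 1 — Angular frequency: ω = 2π·f = 2π·400 = 2513 rad/s.
Step 2 — Component impedances:
  R: Z = R = 304 Ω
  L: Z = jωL = j·2513·0.184 = 0 + j462.4 Ω
  C: Z = 1/(jωC) = -j/(ω·C) = 0 - j1.573e+05 Ω
Step 3 — Parallel combination: 1/Z_total = 1/R + 1/L + 1/C; Z_total = 212.6 + j139.4 Ω = 254.3∠33.2° Ω.
Step 4 — Source phasor: V = 7.61∠159.8° V = -7.142 + j2.628 V.
Step 5 — Ohm's law: I = V / Z_total = (-7.142 + j2.628) / (212.6 + j139.4) = -0.01783 + j0.02404 A.
Step 6 — Convert to polar: |I| = 0.02993 A, ∠I = 126.6°.

I = 0.02993∠126.6° A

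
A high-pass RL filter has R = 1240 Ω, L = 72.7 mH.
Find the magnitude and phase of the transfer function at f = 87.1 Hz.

Step 1 — Angular frequency: ω = 2π·87.1 = 547.3 rad/s.
Step 2 — Transfer function: H(jω) = jωL/(R + jωL).
Step 3 — Numerator jωL = j·39.79; denominator R + jωL = 1240 + j39.79.
Step 4 — H = 0.001028 + j0.03205.
Step 5 — Magnitude: |H| = 0.03207 (-29.9 dB); phase: φ = 88.2°.

|H| = 0.03207 (-29.9 dB), φ = 88.2°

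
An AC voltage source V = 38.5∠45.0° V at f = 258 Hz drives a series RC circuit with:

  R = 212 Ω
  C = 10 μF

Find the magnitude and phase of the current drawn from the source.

Step 1 — Angular frequency: ω = 2π·f = 2π·258 = 1621 rad/s.
Step 2 — Component impedances:
  R: Z = R = 212 Ω
  C: Z = 1/(jωC) = -j/(ω·C) = 0 - j61.69 Ω
Step 3 — Series combination: Z_total = R + C = 212 - j61.69 Ω = 220.8∠-16.2° Ω.
Step 4 — Source phasor: V = 38.5∠45.0° V = 27.22 + j27.22 V.
Step 5 — Ohm's law: I = V / Z_total = (27.22 + j27.22) / (212 - j61.69) = 0.08394 + j0.1528 A.
Step 6 — Convert to polar: |I| = 0.1744 A, ∠I = 61.2°.

I = 0.1744∠61.2° A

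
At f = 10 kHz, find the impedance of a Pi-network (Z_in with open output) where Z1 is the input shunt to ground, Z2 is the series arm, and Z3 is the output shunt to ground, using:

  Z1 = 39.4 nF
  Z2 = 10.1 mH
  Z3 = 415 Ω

Step 1 — Angular frequency: ω = 2π·f = 2π·1e+04 = 6.283e+04 rad/s.
Step 2 — Component impedances:
  Z1: Z = 1/(jωC) = -j/(ω·C) = 0 - j403.9 Ω
  Z2: Z = jωL = j·6.283e+04·0.0101 = 0 + j634.6 Ω
  Z3: Z = R = 415 Ω
Step 3 — With open output, the series arm Z2 and the output shunt Z3 appear in series to ground: Z2 + Z3 = 415 + j634.6 Ω.
Step 4 — Parallel with input shunt Z1: Z_in = Z1 || (Z2 + Z3) = 300.4 - j570.9 Ω = 645.1∠-62.2° Ω.

Z = 300.4 - j570.9 Ω = 645.1∠-62.2° Ω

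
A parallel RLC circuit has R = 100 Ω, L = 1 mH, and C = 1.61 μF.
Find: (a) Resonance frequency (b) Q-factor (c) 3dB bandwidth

Step 1 — Resonance: ω₀ = 1/√(LC) = 1/√(0.001·1.61e-06) = 2.492e+04 rad/s.
Step 2 — f₀ = ω₀/(2π) = 3966 Hz.
Step 3 — Parallel Q: Q = R/(ω₀L) = 100/(2.492e+04·0.001) = 4.012.
Step 4 — Bandwidth: Δω = ω₀/Q = 6211 rad/s; BW = Δω/(2π) = 988.5 Hz.

(a) f₀ = 3966 Hz  (b) Q = 4.012  (c) BW = 988.5 Hz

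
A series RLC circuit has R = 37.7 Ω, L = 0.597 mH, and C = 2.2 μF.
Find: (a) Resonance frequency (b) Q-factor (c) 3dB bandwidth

Step 1 — Resonance: ω₀ = 1/√(LC) = 1/√(0.000597·2.2e-06) = 2.759e+04 rad/s.
Step 2 — f₀ = ω₀/(2π) = 4392 Hz.
Step 3 — Series Q: Q = ω₀L/R = 2.759e+04·0.000597/37.7 = 0.437.
Step 4 — Bandwidth: Δω = ω₀/Q = 6.315e+04 rad/s; BW = Δω/(2π) = 1.005e+04 Hz.

(a) f₀ = 4392 Hz  (b) Q = 0.437  (c) BW = 1.005e+04 Hz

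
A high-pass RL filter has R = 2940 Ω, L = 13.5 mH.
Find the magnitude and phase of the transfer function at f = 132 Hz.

Step 1 — Angular frequency: ω = 2π·132 = 829.4 rad/s.
Step 2 — Transfer function: H(jω) = jωL/(R + jωL).
Step 3 — Numerator jωL = j·11.2; denominator R + jωL = 2940 + j11.2.
Step 4 — H = 1.45e-05 + j0.003808.
Step 5 — Magnitude: |H| = 0.003808 (-48.4 dB); phase: φ = 89.8°.

|H| = 0.003808 (-48.4 dB), φ = 89.8°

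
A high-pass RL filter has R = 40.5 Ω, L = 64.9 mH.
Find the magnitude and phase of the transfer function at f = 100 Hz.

Step 1 — Angular frequency: ω = 2π·100 = 628.3 rad/s.
Step 2 — Transfer function: H(jω) = jωL/(R + jωL).
Step 3 — Numerator jωL = j·40.78; denominator R + jωL = 40.5 + j40.78.
Step 4 — H = 0.5034 + j0.5.
Step 5 — Magnitude: |H| = 0.7095 (-3.0 dB); phase: φ = 44.8°.

|H| = 0.7095 (-3.0 dB), φ = 44.8°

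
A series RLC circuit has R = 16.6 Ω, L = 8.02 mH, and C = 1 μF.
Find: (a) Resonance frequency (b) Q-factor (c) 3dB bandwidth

Step 1 — Resonance: ω₀ = 1/√(LC) = 1/√(0.00802·1e-06) = 1.117e+04 rad/s.
Step 2 — f₀ = ω₀/(2π) = 1777 Hz.
Step 3 — Series Q: Q = ω₀L/R = 1.117e+04·0.00802/16.6 = 5.395.
Step 4 — Bandwidth: Δω = ω₀/Q = 2070 rad/s; BW = Δω/(2π) = 329.4 Hz.

(a) f₀ = 1777 Hz  (b) Q = 5.395  (c) BW = 329.4 Hz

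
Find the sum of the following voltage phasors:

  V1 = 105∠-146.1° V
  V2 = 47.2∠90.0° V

Step 1 — Convert each phasor to rectangular form:
  V1 = 105·(cos(-146.1°) + j·sin(-146.1°)) = -87.15 - j58.56 V
  V2 = 47.2·(cos(90.0°) + j·sin(90.0°)) = 0 + j47.2 V
Step 2 — Sum components: V_total = -87.15 - j11.36 V.
Step 3 — Convert to polar: |V_total| = 87.89 V, ∠V_total = -172.6°.

V_total = 87.89∠-172.6° V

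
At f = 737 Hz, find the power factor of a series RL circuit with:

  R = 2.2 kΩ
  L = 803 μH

Step 1 — Angular frequency: ω = 2π·f = 2π·737 = 4631 rad/s.
Step 2 — Component impedances:
  R: Z = R = 2200 Ω
  L: Z = jωL = j·4631·0.000803 = 0 + j3.718 Ω
Step 3 — Series combination: Z_total = R + L = 2200 + j3.718 Ω = 2200∠0.1° Ω.
Step 4 — Power factor: PF = cos(φ) = Re(Z)/|Z| = 2200/2200 = 1.
Step 5 — Type: Im(Z) = 3.718 ⇒ lagging (phase φ = 0.1°).

PF = 1 (lagging, φ = 0.1°)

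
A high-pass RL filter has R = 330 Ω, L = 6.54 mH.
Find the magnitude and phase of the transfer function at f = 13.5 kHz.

Step 1 — Angular frequency: ω = 2π·1.35e+04 = 8.482e+04 rad/s.
Step 2 — Transfer function: H(jω) = jωL/(R + jωL).
Step 3 — Numerator jωL = j·554.7; denominator R + jωL = 330 + j554.7.
Step 4 — H = 0.7386 + j0.4394.
Step 5 — Magnitude: |H| = 0.8594 (-1.3 dB); phase: φ = 30.7°.

|H| = 0.8594 (-1.3 dB), φ = 30.7°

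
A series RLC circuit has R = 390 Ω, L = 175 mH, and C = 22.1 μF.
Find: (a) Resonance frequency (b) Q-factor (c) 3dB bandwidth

Step 1 — Resonance condition Im(Z)=0 gives ω₀ = 1/√(LC).
Step 2 — ω₀ = 1/√(0.175·2.21e-05) = 508.5 rad/s.
Step 3 — f₀ = ω₀/(2π) = 80.93 Hz.
Step 4 — Series Q: Q = ω₀L/R = 508.5·0.175/390 = 0.2282.
Step 5 — 3dB bandwidth: Δω = ω₀/Q = 2229 rad/s; BW = Δω/(2π) = 354.7 Hz.

(a) f₀ = 80.93 Hz  (b) Q = 0.2282  (c) BW = 354.7 Hz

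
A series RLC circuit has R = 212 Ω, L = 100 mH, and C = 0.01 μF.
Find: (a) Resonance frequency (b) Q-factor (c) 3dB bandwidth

Step 1 — Resonance condition Im(Z)=0 gives ω₀ = 1/√(LC).
Step 2 — ω₀ = 1/√(0.1·1e-08) = 3.162e+04 rad/s.
Step 3 — f₀ = ω₀/(2π) = 5033 Hz.
Step 4 — Series Q: Q = ω₀L/R = 3.162e+04·0.1/212 = 14.92.
Step 5 — 3dB bandwidth: Δω = ω₀/Q = 2120 rad/s; BW = Δω/(2π) = 337.4 Hz.

(a) f₀ = 5033 Hz  (b) Q = 14.92  (c) BW = 337.4 Hz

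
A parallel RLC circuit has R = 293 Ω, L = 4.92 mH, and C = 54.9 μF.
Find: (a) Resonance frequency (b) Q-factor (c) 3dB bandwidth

Step 1 — Resonance: ω₀ = 1/√(LC) = 1/√(0.00492·5.49e-05) = 1924 rad/s.
Step 2 — f₀ = ω₀/(2π) = 306.2 Hz.
Step 3 — Parallel Q: Q = R/(ω₀L) = 293/(1924·0.00492) = 30.95.
Step 4 — Bandwidth: Δω = ω₀/Q = 62.17 rad/s; BW = Δω/(2π) = 9.894 Hz.

(a) f₀ = 306.2 Hz  (b) Q = 30.95  (c) BW = 9.894 Hz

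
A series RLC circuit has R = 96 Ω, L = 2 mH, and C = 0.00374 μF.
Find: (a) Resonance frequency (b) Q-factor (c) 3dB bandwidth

Step 1 — Resonance condition Im(Z)=0 gives ω₀ = 1/√(LC).
Step 2 — ω₀ = 1/√(0.002·3.74e-09) = 3.656e+05 rad/s.
Step 3 — f₀ = ω₀/(2π) = 5.819e+04 Hz.
Step 4 — Series Q: Q = ω₀L/R = 3.656e+05·0.002/96 = 7.617.
Step 5 — 3dB bandwidth: Δω = ω₀/Q = 4.8e+04 rad/s; BW = Δω/(2π) = 7639 Hz.

(a) f₀ = 5.819e+04 Hz  (b) Q = 7.617  (c) BW = 7639 Hz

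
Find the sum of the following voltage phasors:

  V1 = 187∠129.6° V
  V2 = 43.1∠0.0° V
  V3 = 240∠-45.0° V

Step 1 — Convert each phasor to rectangular form:
  V1 = 187·(cos(129.6°) + j·sin(129.6°)) = -119.2 + j144.1 V
  V2 = 43.1·(cos(0.0°) + j·sin(0.0°)) = 43.1 V
  V3 = 240·(cos(-45.0°) + j·sin(-45.0°)) = 169.7 - j169.7 V
Step 2 — Sum components: V_total = 93.61 - j25.62 V.
Step 3 — Convert to polar: |V_total| = 97.05 V, ∠V_total = -15.3°.

V_total = 97.05∠-15.3° V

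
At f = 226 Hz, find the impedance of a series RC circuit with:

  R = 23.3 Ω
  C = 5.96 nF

Step 1 — Angular frequency: ω = 2π·f = 2π·226 = 1420 rad/s.
Step 2 — Component impedances:
  R: Z = R = 23.3 Ω
  C: Z = 1/(jωC) = -j/(ω·C) = 0 - j1.182e+05 Ω
Step 3 — Series combination: Z_total = R + C = 23.3 - j1.182e+05 Ω = 1.182e+05∠-90.0° Ω.

Z = 23.3 - j1.182e+05 Ω = 1.182e+05∠-90.0° Ω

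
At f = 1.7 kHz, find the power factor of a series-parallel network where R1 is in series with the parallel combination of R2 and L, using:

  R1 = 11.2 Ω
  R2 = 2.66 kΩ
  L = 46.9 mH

Step 1 — Angular frequency: ω = 2π·f = 2π·1700 = 1.068e+04 rad/s.
Step 2 — Component impedances:
  R1: Z = R = 11.2 Ω
  R2: Z = R = 2660 Ω
  L: Z = jωL = j·1.068e+04·0.0469 = 0 + j501 Ω
Step 3 — Parallel branch: R2 || L = 1/(1/R2 + 1/L) = 91.11 + j483.8 Ω.
Step 4 — Series with R1: Z_total = R1 + (R2 || L) = 102.3 + j483.8 Ω = 494.5∠78.1° Ω.
Step 5 — Power factor: PF = cos(φ) = Re(Z)/|Z| = 102.3/494.5 = 0.2069.
Step 6 — Type: Im(Z) = 483.8 ⇒ lagging (phase φ = 78.1°).

PF = 0.2069 (lagging, φ = 78.1°)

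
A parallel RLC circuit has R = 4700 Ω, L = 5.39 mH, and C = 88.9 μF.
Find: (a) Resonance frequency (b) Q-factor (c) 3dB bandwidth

Step 1 — Resonance: ω₀ = 1/√(LC) = 1/√(0.00539·8.89e-05) = 1445 rad/s.
Step 2 — f₀ = ω₀/(2π) = 229.9 Hz.
Step 3 — Parallel Q: Q = R/(ω₀L) = 4700/(1445·0.00539) = 603.6.
Step 4 — Bandwidth: Δω = ω₀/Q = 2.393 rad/s; BW = Δω/(2π) = 0.3809 Hz.

(a) f₀ = 229.9 Hz  (b) Q = 603.6  (c) BW = 0.3809 Hz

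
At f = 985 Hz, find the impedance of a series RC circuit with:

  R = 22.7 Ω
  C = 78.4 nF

Step 1 — Angular frequency: ω = 2π·f = 2π·985 = 6189 rad/s.
Step 2 — Component impedances:
  R: Z = R = 22.7 Ω
  C: Z = 1/(jωC) = -j/(ω·C) = 0 - j2061 Ω
Step 3 — Series combination: Z_total = R + C = 22.7 - j2061 Ω = 2061∠-89.4° Ω.

Z = 22.7 - j2061 Ω = 2061∠-89.4° Ω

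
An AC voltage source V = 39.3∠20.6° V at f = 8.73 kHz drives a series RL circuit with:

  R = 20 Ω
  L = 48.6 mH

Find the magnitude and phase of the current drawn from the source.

Step 1 — Angular frequency: ω = 2π·f = 2π·8730 = 5.485e+04 rad/s.
Step 2 — Component impedances:
  R: Z = R = 20 Ω
  L: Z = jωL = j·5.485e+04·0.0486 = 0 + j2666 Ω
Step 3 — Series combination: Z_total = R + L = 20 + j2666 Ω = 2666∠89.6° Ω.
Step 4 — Source phasor: V = 39.3∠20.6° V = 36.79 + j13.83 V.
Step 5 — Ohm's law: I = V / Z_total = (36.79 + j13.83) / (20 + j2666) = 0.00529 - j0.01376 A.
Step 6 — Convert to polar: |I| = 0.01474 A, ∠I = -69.0°.

I = 0.01474∠-69.0° A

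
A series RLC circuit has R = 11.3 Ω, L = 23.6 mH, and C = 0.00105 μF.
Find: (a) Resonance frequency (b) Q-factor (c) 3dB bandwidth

Step 1 — Resonance: ω₀ = 1/√(LC) = 1/√(0.0236·1.05e-09) = 2.009e+05 rad/s.
Step 2 — f₀ = ω₀/(2π) = 3.197e+04 Hz.
Step 3 — Series Q: Q = ω₀L/R = 2.009e+05·0.0236/11.3 = 419.5.
Step 4 — Bandwidth: Δω = ω₀/Q = 478.8 rad/s; BW = Δω/(2π) = 76.21 Hz.

(a) f₀ = 3.197e+04 Hz  (b) Q = 419.5  (c) BW = 76.21 Hz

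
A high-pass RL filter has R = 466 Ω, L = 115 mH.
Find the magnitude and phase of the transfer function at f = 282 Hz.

Step 1 — Angular frequency: ω = 2π·282 = 1772 rad/s.
Step 2 — Transfer function: H(jω) = jωL/(R + jωL).
Step 3 — Numerator jωL = j·203.8; denominator R + jωL = 466 + j203.8.
Step 4 — H = 0.1605 + j0.3671.
Step 5 — Magnitude: |H| = 0.4006 (-7.9 dB); phase: φ = 66.4°.

|H| = 0.4006 (-7.9 dB), φ = 66.4°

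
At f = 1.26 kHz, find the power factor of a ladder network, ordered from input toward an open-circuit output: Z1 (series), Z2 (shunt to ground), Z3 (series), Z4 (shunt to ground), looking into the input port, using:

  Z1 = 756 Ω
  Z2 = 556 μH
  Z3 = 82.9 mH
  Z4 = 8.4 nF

Step 1 — Angular frequency: ω = 2π·f = 2π·1260 = 7917 rad/s.
Step 2 — Component impedances:
  Z1: Z = R = 756 Ω
  Z2: Z = jωL = j·7917·0.000556 = 0 + j4.402 Ω
  Z3: Z = jωL = j·7917·0.0829 = 0 + j656.3 Ω
  Z4: Z = 1/(jωC) = -j/(ω·C) = 0 - j1.504e+04 Ω
Step 3 — Ladder network (open output): work backward from the far end, alternating series and parallel combinations. Z_in = 756 + j4.403 Ω = 756∠0.3° Ω.
Step 4 — Power factor: PF = cos(φ) = Re(Z)/|Z| = 756/756 = 1.
Step 5 — Type: Im(Z) = 4.403 ⇒ lagging (phase φ = 0.3°).

PF = 1 (lagging, φ = 0.3°)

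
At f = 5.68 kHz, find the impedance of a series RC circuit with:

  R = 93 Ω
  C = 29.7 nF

Step 1 — Angular frequency: ω = 2π·f = 2π·5680 = 3.569e+04 rad/s.
Step 2 — Component impedances:
  R: Z = R = 93 Ω
  C: Z = 1/(jωC) = -j/(ω·C) = 0 - j943.4 Ω
Step 3 — Series combination: Z_total = R + C = 93 - j943.4 Ω = 948∠-84.4° Ω.

Z = 93 - j943.4 Ω = 948∠-84.4° Ω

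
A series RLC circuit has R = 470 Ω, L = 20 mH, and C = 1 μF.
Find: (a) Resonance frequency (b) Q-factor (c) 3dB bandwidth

Step 1 — Resonance: ω₀ = 1/√(LC) = 1/√(0.02·1e-06) = 7071 rad/s.
Step 2 — f₀ = ω₀/(2π) = 1125 Hz.
Step 3 — Series Q: Q = ω₀L/R = 7071·0.02/470 = 0.3009.
Step 4 — Bandwidth: Δω = ω₀/Q = 2.35e+04 rad/s; BW = Δω/(2π) = 3740 Hz.

(a) f₀ = 1125 Hz  (b) Q = 0.3009  (c) BW = 3740 Hz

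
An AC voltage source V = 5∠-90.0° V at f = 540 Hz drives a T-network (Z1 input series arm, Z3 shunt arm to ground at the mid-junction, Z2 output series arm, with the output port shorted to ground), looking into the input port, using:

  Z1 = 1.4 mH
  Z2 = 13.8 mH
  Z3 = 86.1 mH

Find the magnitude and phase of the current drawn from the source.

Step 1 — Angular frequency: ω = 2π·f = 2π·540 = 3393 rad/s.
Step 2 — Component impedances:
  Z1: Z = jωL = j·3393·0.0014 = 0 + j4.75 Ω
  Z2: Z = jωL = j·3393·0.0138 = 0 + j46.82 Ω
  Z3: Z = jωL = j·3393·0.0861 = 0 + j292.1 Ω
Step 3 — With the output port shorted to ground, the output series arm Z2 runs from the junction to ground; the shunt arm Z3 also runs from the junction to ground. They appear in parallel: Z3 || Z2 = 0 + j40.35 Ω.
Step 4 — Series with input arm Z1: Z_in = Z1 + (Z3 || Z2) = 0 + j45.1 Ω = 45.1∠90.0° Ω.
Step 5 — Source phasor: V = 5∠-90.0° V = 0 - j5 V.
Step 6 — Ohm's law: I = V / Z_total = (0 - j5) / (0 + j45.1) = -0.1109 A.
Step 7 — Convert to polar: |I| = 0.1109 A, ∠I = -180.0°.

I = 0.1109∠-180.0° A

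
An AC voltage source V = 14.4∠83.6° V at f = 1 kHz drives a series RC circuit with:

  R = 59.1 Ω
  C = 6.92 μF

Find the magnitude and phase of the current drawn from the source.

Step 1 — Angular frequency: ω = 2π·f = 2π·1000 = 6283 rad/s.
Step 2 — Component impedances:
  R: Z = R = 59.1 Ω
  C: Z = 1/(jωC) = -j/(ω·C) = 0 - j23 Ω
Step 3 — Series combination: Z_total = R + C = 59.1 - j23 Ω = 63.42∠-21.3° Ω.
Step 4 — Source phasor: V = 14.4∠83.6° V = 1.605 + j14.31 V.
Step 5 — Ohm's law: I = V / Z_total = (1.605 + j14.31) / (59.1 - j23) = -0.05825 + j0.2195 A.
Step 6 — Convert to polar: |I| = 0.2271 A, ∠I = 104.9°.

I = 0.2271∠104.9° A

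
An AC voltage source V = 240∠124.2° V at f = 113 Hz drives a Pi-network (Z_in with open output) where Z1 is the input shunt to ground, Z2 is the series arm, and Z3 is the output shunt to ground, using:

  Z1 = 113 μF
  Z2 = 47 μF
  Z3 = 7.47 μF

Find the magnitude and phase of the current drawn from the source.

Step 1 — Angular frequency: ω = 2π·f = 2π·113 = 710 rad/s.
Step 2 — Component impedances:
  Z1: Z = 1/(jωC) = -j/(ω·C) = 0 - j12.46 Ω
  Z2: Z = 1/(jωC) = -j/(ω·C) = 0 - j29.97 Ω
  Z3: Z = 1/(jωC) = -j/(ω·C) = 0 - j188.5 Ω
Step 3 — With open output, the series arm Z2 and the output shunt Z3 appear in series to ground: Z2 + Z3 = 0 - j218.5 Ω.
Step 4 — Parallel with input shunt Z1: Z_in = Z1 || (Z2 + Z3) = 0 - j11.79 Ω = 11.79∠-90.0° Ω.
Step 5 — Source phasor: V = 240∠124.2° V = -134.9 + j198.5 V.
Step 6 — Ohm's law: I = V / Z_total = (-134.9 + j198.5) / (0 - j11.79) = -16.83 - j11.44 A.
Step 7 — Convert to polar: |I| = 20.35 A, ∠I = -145.8°.

I = 20.35∠-145.8° A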